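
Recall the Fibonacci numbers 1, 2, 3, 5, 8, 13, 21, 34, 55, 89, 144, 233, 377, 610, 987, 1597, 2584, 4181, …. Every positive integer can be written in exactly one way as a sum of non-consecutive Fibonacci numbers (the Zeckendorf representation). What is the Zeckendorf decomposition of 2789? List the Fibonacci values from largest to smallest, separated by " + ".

2584 + 144 + 55 + 5 + 1

Greedily peel off the largest Fibonacci term at each step:
largest Fibonacci ≤ 2789 is 2584; 2789 − 2584 = 205
largest Fibonacci ≤ 205 is 144; 205 − 144 = 61
largest Fibonacci ≤ 61 is 55; 61 − 55 = 6
largest Fibonacci ≤ 6 is 5; 6 − 5 = 1
largest Fibonacci ≤ 1 is 1; 1 − 1 = 0
So 2789 = 2584 + 144 + 55 + 5 + 1, with no two terms consecutive in the sequence.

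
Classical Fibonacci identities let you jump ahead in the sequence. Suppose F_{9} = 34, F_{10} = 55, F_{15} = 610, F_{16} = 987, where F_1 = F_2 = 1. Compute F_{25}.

By the addition formula F_{m+n} = F_m F_{n+1} + F_{m−1} F_n with m=10, n=15: F_{25} = 55·987 + 34·610 = 54285 + 20740 = 75025.

75025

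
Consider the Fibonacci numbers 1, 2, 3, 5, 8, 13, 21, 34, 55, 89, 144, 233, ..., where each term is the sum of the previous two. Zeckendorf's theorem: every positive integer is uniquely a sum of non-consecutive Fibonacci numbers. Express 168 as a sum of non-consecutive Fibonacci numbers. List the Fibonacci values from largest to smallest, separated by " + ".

144 + 21 + 3

Greedy algorithm:
subtract 144 from 168: 24 remains
subtract 21 from 24: 3 remains
subtract 3 from 3: 0 remains
So 168 = 144 + 21 + 3, with no two terms consecutive in the sequence.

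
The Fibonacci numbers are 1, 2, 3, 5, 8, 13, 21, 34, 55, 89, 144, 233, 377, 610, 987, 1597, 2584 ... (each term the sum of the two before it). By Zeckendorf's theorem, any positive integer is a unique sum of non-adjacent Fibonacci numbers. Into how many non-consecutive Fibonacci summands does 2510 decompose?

6

2510: greatest Fibonacci not exceeding it is 1597, leaving 913
913: greatest Fibonacci not exceeding it is 610, leaving 303
303: greatest Fibonacci not exceeding it is 233, leaving 70
70: greatest Fibonacci not exceeding it is 55, leaving 15
15: greatest Fibonacci not exceeding it is 13, leaving 2
2: greatest Fibonacci not exceeding it is 2, leaving 0
2510 = 1597 + 610 + 233 + 55 + 13 + 2, which has 6 terms.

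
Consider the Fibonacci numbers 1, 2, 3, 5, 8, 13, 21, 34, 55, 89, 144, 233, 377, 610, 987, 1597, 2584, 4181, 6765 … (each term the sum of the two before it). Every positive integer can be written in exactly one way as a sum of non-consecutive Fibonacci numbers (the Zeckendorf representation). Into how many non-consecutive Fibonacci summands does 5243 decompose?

5243: greatest Fibonacci not exceeding it is 4181, leaving 1062
1062: greatest Fibonacci not exceeding it is 987, leaving 75
75: greatest Fibonacci not exceeding it is 55, leaving 20
20: greatest Fibonacci not exceeding it is 13, leaving 7
7: greatest Fibonacci not exceeding it is 5, leaving 2
2: greatest Fibonacci not exceeding it is 2, leaving 0
5243 = 4181 + 987 + 55 + 13 + 5 + 2, which has 6 terms.

6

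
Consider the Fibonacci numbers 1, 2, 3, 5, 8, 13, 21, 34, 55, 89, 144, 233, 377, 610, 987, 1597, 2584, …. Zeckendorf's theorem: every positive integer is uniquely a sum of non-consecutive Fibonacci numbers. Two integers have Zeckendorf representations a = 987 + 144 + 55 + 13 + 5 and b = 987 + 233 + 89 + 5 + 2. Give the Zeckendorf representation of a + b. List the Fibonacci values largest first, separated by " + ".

1597 + 610 + 233 + 55 + 21 + 3 + 1

The two numbers are 1204 and 1316, so their sum is 2520.
Repeatedly subtract the largest Fibonacci number that fits:
2520: greatest Fibonacci not exceeding it is 1597, leaving 923
923: greatest Fibonacci not exceeding it is 610, leaving 313
313: greatest Fibonacci not exceeding it is 233, leaving 80
80: greatest Fibonacci not exceeding it is 55, leaving 25
25: greatest Fibonacci not exceeding it is 21, leaving 4
4: greatest Fibonacci not exceeding it is 3, leaving 1
1: greatest Fibonacci not exceeding it is 1, leaving 0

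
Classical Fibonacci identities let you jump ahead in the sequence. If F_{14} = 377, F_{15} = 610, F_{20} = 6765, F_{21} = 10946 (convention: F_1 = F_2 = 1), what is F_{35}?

9227465

By the addition formula F_{m+n} = F_m F_{n+1} + F_{m−1} F_n with m=15, n=20: F_{35} = 610·10946 + 377·6765 = 6677060 + 2550405 = 9227465.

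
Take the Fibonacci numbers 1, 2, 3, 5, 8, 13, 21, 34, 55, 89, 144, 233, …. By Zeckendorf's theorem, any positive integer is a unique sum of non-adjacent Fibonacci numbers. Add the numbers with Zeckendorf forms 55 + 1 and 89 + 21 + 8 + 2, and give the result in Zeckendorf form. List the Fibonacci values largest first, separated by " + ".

144 + 21 + 8 + 3

The two numbers are 56 and 120, so their sum is 176.
take 144 (≤ 176); 176 − 144 = 32
take 21 (≤ 32); 32 − 21 = 11
take 8 (≤ 11); 11 − 8 = 3
take 3 (≤ 3); 3 − 3 = 0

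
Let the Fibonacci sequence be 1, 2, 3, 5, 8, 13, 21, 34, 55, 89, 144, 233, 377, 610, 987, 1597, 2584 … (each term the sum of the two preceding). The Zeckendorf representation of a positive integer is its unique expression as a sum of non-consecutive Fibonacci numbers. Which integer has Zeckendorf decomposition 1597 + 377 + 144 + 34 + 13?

1597 + 377 + 144 + 34 + 13 = 2165.

2165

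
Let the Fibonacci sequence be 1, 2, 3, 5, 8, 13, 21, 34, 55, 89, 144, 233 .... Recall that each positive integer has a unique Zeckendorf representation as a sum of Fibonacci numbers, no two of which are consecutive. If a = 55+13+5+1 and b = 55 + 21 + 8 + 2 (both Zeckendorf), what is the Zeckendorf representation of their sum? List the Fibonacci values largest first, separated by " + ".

144 + 13 + 3

The two numbers are 74 and 86, so their sum is 160.
take 144 (≤ 160); 160 − 144 = 16
take 13 (≤ 16); 16 − 13 = 3
take 3 (≤ 3); 3 − 3 = 0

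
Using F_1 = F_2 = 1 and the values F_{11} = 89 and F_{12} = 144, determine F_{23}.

By F_{2k+1} = F_k² + F_{k+1}²: F_{23} = 89² + 144² = 7921 + 20736 = 28657.

28657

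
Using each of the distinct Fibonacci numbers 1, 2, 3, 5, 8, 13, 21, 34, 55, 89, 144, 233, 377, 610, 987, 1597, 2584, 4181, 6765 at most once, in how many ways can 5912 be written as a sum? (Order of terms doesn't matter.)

Starting from the Zeckendorf form and repeatedly splitting a term F_k into F_{k−1} + F_{k−2} (when neither is already used) reaches every representation.
5912 = 4181+1597+89+34+8+3 = 4181+1597+89+34+8+2+1 = 4181+1597+89+21+13+8+3 = … (48 more), for 51 in all.

51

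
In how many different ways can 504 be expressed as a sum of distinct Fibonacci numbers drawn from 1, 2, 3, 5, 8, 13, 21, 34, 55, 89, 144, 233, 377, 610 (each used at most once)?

Each representation comes from the Zeckendorf form by replacing some F_k with F_{k−1} + F_{k−2} where possible.
504 = 377+89+34+3+1 = 377+89+21+13+3+1 = 233+144+89+34+3+1 = 377+89+21+8+5+3+1 = 377+55+34+21+13+3+1 = … (5 more), for 10 in all.

10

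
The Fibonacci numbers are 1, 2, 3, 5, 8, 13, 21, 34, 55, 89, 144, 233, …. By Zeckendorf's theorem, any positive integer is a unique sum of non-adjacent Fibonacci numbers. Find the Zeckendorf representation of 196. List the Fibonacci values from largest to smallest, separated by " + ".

largest Fibonacci ≤ 196 is 144; 196 − 144 = 52
largest Fibonacci ≤ 52 is 34; 52 − 34 = 18
largest Fibonacci ≤ 18 is 13; 18 − 13 = 5
largest Fibonacci ≤ 5 is 5; 5 − 5 = 0
So 196 = 144 + 34 + 13 + 5, with no two terms consecutive in the sequence.

144 + 34 + 13 + 5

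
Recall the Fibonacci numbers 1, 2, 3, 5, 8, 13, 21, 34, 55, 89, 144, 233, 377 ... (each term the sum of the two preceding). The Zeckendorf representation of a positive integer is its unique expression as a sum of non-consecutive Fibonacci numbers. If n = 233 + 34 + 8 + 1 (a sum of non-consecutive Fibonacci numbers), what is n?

276

233 + 34 + 8 + 1 = 276.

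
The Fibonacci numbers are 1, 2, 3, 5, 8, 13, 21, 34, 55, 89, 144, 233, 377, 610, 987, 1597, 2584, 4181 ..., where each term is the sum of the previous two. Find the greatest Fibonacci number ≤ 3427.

2584

2584 ≤ 3427 < 4181, so the largest Fibonacci number not exceeding 3427 is 2584.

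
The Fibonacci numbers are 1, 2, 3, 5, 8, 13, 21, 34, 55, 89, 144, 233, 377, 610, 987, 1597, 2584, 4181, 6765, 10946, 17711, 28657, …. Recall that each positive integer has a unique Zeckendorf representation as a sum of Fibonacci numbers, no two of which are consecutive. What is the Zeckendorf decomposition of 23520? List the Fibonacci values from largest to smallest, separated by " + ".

17711 + 4181 + 1597 + 21 + 8 + 2

Greedy algorithm:
17711 ≤ 23520 < 28657, so take 17711; remainder 5809
4181 ≤ 5809 < 6765, so take 4181; remainder 1628
1597 ≤ 1628 < 2584, so take 1597; remainder 31
21 ≤ 31 < 34, so take 21; remainder 10
8 ≤ 10 < 13, so take 8; remainder 2
2 ≤ 2 < 3, so take 2; remainder 0
So 23520 = 17711 + 4181 + 1597 + 21 + 8 + 2, with no two terms consecutive in the sequence.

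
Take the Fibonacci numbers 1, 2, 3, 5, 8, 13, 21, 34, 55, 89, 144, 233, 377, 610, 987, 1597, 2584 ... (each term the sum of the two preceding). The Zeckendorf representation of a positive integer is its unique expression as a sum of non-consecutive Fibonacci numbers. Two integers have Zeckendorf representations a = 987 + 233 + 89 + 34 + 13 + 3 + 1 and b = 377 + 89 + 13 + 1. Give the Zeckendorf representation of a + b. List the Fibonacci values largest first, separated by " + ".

The two numbers are 1360 and 480, so their sum is 1840.
Greedy algorithm:
take 1597 (≤ 1840); 1840 − 1597 = 243
take 233 (≤ 243); 243 − 233 = 10
take 8 (≤ 10); 10 − 8 = 2
take 2 (≤ 2); 2 − 2 = 0

1597 + 233 + 8 + 2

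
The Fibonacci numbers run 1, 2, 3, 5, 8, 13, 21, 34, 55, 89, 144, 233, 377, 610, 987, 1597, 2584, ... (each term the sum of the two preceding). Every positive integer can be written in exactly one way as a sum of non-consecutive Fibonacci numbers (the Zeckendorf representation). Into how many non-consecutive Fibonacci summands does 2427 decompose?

Repeatedly subtract the largest Fibonacci number that fits:
largest Fibonacci ≤ 2427 is 1597; 2427 − 1597 = 830
largest Fibonacci ≤ 830 is 610; 830 − 610 = 220
largest Fibonacci ≤ 220 is 144; 220 − 144 = 76
largest Fibonacci ≤ 76 is 55; 76 − 55 = 21
largest Fibonacci ≤ 21 is 21; 21 − 21 = 0
2427 = 1597 + 610 + 144 + 55 + 21, which has 5 terms.

5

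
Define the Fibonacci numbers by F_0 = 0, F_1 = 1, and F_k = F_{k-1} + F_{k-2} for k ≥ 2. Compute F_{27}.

196418

Iterating the recurrence up to F_{21} = 10946 and F_{20} = 6765:
F_{22} = F_{21} + F_{20} = 10946 + 6765 = 17711
F_{23} = F_{22} + F_{21} = 17711 + 10946 = 28657
F_{24} = F_{23} + F_{22} = 28657 + 17711 = 46368
F_{25} = F_{24} + F_{23} = 46368 + 28657 = 75025
F_{26} = F_{25} + F_{24} = 75025 + 46368 = 121393
F_{27} = F_{26} + F_{25} = 121393 + 75025 = 196418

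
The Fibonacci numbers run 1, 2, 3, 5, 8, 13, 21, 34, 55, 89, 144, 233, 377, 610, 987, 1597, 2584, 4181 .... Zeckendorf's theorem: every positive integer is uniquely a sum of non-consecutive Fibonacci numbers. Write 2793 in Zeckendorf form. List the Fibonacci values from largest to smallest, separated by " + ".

2584 + 144 + 55 + 8 + 2

Greedily peel off the largest Fibonacci term at each step:
take 2584 (≤ 2793); 2793 − 2584 = 209
take 144 (≤ 209); 209 − 144 = 65
take 55 (≤ 65); 65 − 55 = 10
take 8 (≤ 10); 10 − 8 = 2
take 2 (≤ 2); 2 − 2 = 0
So 2793 = 2584 + 144 + 55 + 8 + 2, with no two terms consecutive in the sequence.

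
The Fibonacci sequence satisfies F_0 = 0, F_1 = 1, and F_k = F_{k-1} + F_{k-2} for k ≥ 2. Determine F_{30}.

832040

Iterating the recurrence up to F_{22} = 17711 and F_{21} = 10946:
F_{23} = F_{22} + F_{21} = 17711 + 10946 = 28657
F_{24} = F_{23} + F_{22} = 28657 + 17711 = 46368
F_{25} = F_{24} + F_{23} = 46368 + 28657 = 75025
F_{26} = F_{25} + F_{24} = 75025 + 46368 = 121393
F_{27} = F_{26} + F_{25} = 121393 + 75025 = 196418
F_{28} = F_{27} + F_{26} = 196418 + 121393 = 317811
F_{29} = F_{28} + F_{27} = 317811 + 196418 = 514229
F_{30} = F_{29} + F_{28} = 514229 + 317811 = 832040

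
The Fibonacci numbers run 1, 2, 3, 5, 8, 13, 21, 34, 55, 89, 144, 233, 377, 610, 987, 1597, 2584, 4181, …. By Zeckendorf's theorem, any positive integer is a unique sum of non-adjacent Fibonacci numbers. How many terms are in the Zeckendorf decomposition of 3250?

4

3250 − 2584 = 666
666 − 610 = 56
56 − 55 = 1
1 − 1 = 0
3250 = 2584 + 610 + 55 + 1, which has 4 terms.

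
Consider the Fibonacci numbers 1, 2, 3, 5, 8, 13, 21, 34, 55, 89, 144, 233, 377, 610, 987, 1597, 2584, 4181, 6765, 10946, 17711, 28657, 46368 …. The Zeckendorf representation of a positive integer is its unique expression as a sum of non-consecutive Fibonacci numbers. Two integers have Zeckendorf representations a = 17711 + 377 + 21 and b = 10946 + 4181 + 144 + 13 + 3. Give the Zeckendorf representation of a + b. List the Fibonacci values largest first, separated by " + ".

28657 + 4181 + 377 + 144 + 34 + 3

The two numbers are 18109 and 15287, so their sum is 33396.
Repeatedly subtract the largest Fibonacci number that fits:
33396: greatest Fibonacci not exceeding it is 28657, leaving 4739
4739: greatest Fibonacci not exceeding it is 4181, leaving 558
558: greatest Fibonacci not exceeding it is 377, leaving 181
181: greatest Fibonacci not exceeding it is 144, leaving 37
37: greatest Fibonacci not exceeding it is 34, leaving 3
3: greatest Fibonacci not exceeding it is 3, leaving 0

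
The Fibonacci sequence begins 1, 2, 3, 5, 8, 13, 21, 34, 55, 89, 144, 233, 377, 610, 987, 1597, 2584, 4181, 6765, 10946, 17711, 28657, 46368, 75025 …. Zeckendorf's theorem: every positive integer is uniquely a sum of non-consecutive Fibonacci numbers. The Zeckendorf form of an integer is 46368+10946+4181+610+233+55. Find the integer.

62393

46368+10946+4181+610+233+55 = 62393.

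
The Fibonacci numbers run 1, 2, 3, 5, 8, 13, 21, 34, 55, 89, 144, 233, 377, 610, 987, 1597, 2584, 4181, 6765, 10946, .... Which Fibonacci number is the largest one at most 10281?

6765 ≤ 10281 < 10946, so the largest Fibonacci number not exceeding 10281 is 6765.

6765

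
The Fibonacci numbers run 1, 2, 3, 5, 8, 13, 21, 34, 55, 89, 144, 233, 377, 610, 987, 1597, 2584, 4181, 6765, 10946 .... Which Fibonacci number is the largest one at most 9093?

6765

6765 ≤ 9093 < 10946, so the largest Fibonacci number not exceeding 9093 is 6765.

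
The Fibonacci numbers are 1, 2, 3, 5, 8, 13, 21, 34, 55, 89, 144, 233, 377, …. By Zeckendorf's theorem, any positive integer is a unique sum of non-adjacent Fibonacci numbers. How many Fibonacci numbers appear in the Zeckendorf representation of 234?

subtract 233 from 234: 1 remains
subtract 1 from 1: 0 remains
234 = 233 + 1, which has 2 terms.

2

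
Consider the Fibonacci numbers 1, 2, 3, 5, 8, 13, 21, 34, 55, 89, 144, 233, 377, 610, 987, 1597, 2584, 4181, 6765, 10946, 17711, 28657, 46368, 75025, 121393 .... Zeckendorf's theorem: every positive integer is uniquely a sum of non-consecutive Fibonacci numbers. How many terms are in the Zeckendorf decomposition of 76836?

Greedily peel off the largest Fibonacci term at each step:
76836: greatest Fibonacci not exceeding it is 75025, leaving 1811
1811: greatest Fibonacci not exceeding it is 1597, leaving 214
214: greatest Fibonacci not exceeding it is 144, leaving 70
70: greatest Fibonacci not exceeding it is 55, leaving 15
15: greatest Fibonacci not exceeding it is 13, leaving 2
2: greatest Fibonacci not exceeding it is 2, leaving 0
76836 = 75025 + 1597 + 144 + 55 + 13 + 2, which has 6 terms.

6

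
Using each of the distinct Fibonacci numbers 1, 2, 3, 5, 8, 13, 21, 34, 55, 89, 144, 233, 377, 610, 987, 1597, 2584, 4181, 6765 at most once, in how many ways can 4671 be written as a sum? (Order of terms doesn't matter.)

60

Starting from the Zeckendorf form and repeatedly splitting a term F_k into F_{k−1} + F_{k−2} (when neither is already used) reaches every representation.
4671 = 4181+377+89+21+3 = 4181+377+89+21+2+1 = 4181+377+89+13+8+3 = … (57 more), for 60 in all.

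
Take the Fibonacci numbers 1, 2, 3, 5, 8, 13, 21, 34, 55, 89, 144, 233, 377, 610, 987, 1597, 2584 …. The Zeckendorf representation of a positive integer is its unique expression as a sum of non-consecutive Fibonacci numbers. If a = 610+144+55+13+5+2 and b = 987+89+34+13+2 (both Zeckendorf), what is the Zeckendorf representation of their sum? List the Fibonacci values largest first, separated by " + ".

1597 + 233 + 89 + 34 + 1

The two numbers are 829 and 1125, so their sum is 1954.
Greedily peel off the largest Fibonacci term at each step:
1954: greatest Fibonacci not exceeding it is 1597, leaving 357
357: greatest Fibonacci not exceeding it is 233, leaving 124
124: greatest Fibonacci not exceeding it is 89, leaving 35
35: greatest Fibonacci not exceeding it is 34, leaving 1
1: greatest Fibonacci not exceeding it is 1, leaving 0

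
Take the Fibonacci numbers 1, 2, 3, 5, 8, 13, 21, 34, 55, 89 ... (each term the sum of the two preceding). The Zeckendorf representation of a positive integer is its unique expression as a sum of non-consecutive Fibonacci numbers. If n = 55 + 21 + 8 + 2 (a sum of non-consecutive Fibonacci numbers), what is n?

86

55 + 21 + 8 + 2 = 86.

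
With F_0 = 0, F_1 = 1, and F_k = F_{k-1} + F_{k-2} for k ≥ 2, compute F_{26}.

Iterating the recurrence up to F_{20} = 6765 and F_{19} = 4181:
F_{21} = F_{20} + F_{19} = 6765 + 4181 = 10946
F_{22} = F_{21} + F_{20} = 10946 + 6765 = 17711
F_{23} = F_{22} + F_{21} = 17711 + 10946 = 28657
F_{24} = F_{23} + F_{22} = 28657 + 17711 = 46368
F_{25} = F_{24} + F_{23} = 46368 + 28657 = 75025
F_{26} = F_{25} + F_{24} = 75025 + 46368 = 121393

121393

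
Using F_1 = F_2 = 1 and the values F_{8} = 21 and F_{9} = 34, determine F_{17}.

By F_{2k+1} = F_k² + F_{k+1}²: F_{17} = 21² + 34² = 441 + 1156 = 1597.

1597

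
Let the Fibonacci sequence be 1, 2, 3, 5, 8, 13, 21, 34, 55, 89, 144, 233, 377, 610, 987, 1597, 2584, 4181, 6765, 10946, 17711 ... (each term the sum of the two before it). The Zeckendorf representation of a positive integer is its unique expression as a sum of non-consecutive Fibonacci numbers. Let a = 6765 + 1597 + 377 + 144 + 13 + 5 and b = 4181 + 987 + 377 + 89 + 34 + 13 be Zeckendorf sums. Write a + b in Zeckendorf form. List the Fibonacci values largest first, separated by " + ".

10946 + 2584 + 987 + 55 + 8 + 2

The two numbers are 8901 and 5681, so their sum is 14582.
14582: greatest Fibonacci not exceeding it is 10946, leaving 3636
3636: greatest Fibonacci not exceeding it is 2584, leaving 1052
1052: greatest Fibonacci not exceeding it is 987, leaving 65
65: greatest Fibonacci not exceeding it is 55, leaving 10
10: greatest Fibonacci not exceeding it is 8, leaving 2
2: greatest Fibonacci not exceeding it is 2, leaving 0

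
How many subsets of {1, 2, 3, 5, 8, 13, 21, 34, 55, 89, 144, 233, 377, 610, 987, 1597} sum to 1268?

24

Each representation comes from the Zeckendorf form by replacing some F_k with F_{k−1} + F_{k−2} where possible.
1268 = 987+233+34+13+1 = 987+233+34+8+5+1 = 987+144+89+34+13+1 = 610+377+233+34+13+1 = 987+233+34+8+3+2+1 = … (19 more), for 24 in all.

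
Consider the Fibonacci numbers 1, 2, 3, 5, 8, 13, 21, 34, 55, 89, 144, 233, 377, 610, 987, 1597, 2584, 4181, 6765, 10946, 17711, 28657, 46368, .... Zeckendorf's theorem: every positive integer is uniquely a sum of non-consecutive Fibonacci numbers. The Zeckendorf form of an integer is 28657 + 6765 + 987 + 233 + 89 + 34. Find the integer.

28657 + 6765 + 987 + 233 + 89 + 34 = 36765.

36765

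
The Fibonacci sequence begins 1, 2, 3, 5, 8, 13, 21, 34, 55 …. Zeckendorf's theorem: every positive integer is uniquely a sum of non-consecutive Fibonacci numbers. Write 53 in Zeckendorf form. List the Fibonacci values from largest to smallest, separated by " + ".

34 + 13 + 5 + 1

Greedily peel off the largest Fibonacci term at each step:
largest Fibonacci ≤ 53 is 34; 53 − 34 = 19
largest Fibonacci ≤ 19 is 13; 19 − 13 = 6
largest Fibonacci ≤ 6 is 5; 6 − 5 = 1
largest Fibonacci ≤ 1 is 1; 1 − 1 = 0
So 53 = 34 + 13 + 5 + 1, with no two terms consecutive in the sequence.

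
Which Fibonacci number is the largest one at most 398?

377

377 ≤ 398 < 610, so the largest Fibonacci number not exceeding 398 is 377.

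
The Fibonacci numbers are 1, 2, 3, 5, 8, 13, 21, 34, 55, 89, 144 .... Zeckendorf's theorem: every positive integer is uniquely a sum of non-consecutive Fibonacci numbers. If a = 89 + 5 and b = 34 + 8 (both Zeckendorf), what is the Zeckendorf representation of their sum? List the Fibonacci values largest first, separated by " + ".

The two numbers are 94 and 42, so their sum is 136.
largest Fibonacci ≤ 136 is 89; 136 − 89 = 47
largest Fibonacci ≤ 47 is 34; 47 − 34 = 13
largest Fibonacci ≤ 13 is 13; 13 − 13 = 0

89 + 34 + 13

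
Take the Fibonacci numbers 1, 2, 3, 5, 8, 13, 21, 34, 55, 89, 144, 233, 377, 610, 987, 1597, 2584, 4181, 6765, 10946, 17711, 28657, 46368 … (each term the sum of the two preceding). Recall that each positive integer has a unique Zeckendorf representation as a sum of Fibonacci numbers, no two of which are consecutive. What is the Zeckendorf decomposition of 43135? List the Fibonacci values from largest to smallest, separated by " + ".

28657 + 10946 + 2584 + 610 + 233 + 89 + 13 + 3

Repeatedly subtract the largest Fibonacci number that fits:
28657 ≤ 43135 < 46368, so take 28657; remainder 14478
10946 ≤ 14478 < 17711, so take 10946; remainder 3532
2584 ≤ 3532 < 4181, so take 2584; remainder 948
610 ≤ 948 < 987, so take 610; remainder 338
233 ≤ 338 < 377, so take 233; remainder 105
89 ≤ 105 < 144, so take 89; remainder 16
13 ≤ 16 < 21, so take 13; remainder 3
3 ≤ 3 < 5, so take 3; remainder 0
So 43135 = 28657 + 10946 + 2584 + 610 + 233 + 89 + 13 + 3, with no two terms consecutive in the sequence.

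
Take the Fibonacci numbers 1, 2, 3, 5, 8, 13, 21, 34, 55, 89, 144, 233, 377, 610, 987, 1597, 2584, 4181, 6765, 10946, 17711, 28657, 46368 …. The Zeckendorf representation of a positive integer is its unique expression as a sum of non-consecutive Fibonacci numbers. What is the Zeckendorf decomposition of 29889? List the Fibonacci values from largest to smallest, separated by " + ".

28657 + 987 + 233 + 8 + 3 + 1

29889: greatest Fibonacci not exceeding it is 28657, leaving 1232
1232: greatest Fibonacci not exceeding it is 987, leaving 245
245: greatest Fibonacci not exceeding it is 233, leaving 12
12: greatest Fibonacci not exceeding it is 8, leaving 4
4: greatest Fibonacci not exceeding it is 3, leaving 1
1: greatest Fibonacci not exceeding it is 1, leaving 0
So 29889 = 28657 + 987 + 233 + 8 + 3 + 1, with no two terms consecutive in the sequence.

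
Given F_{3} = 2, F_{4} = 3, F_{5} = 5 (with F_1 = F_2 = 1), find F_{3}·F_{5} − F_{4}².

2·5 − 3² = 10 − 9 = 1. (Cassini's identity: F_{k−1}F_{k+1} − F_k² = (−1)^k.)

1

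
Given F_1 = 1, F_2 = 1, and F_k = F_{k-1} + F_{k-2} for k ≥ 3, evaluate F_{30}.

832040

Iterating the recurrence up to F_{24} = 46368 and F_{23} = 28657:
F_{25} = F_{24} + F_{23} = 46368 + 28657 = 75025
F_{26} = F_{25} + F_{24} = 75025 + 46368 = 121393
F_{27} = F_{26} + F_{25} = 121393 + 75025 = 196418
F_{28} = F_{27} + F_{26} = 196418 + 121393 = 317811
F_{29} = F_{28} + F_{27} = 317811 + 196418 = 514229
F_{30} = F_{29} + F_{28} = 514229 + 317811 = 832040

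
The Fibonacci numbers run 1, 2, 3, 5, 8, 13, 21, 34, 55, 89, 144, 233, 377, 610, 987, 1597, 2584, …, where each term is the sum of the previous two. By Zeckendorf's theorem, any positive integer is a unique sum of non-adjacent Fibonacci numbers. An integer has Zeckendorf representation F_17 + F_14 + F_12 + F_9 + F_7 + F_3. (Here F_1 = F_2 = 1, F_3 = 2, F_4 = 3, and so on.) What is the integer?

F_17 + F_14 + F_12 + F_9 + F_7 + F_3 = 1597 + 377 + 144 + 34 + 13 + 2 = 2167.

2167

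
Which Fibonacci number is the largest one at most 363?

233 ≤ 363 < 377, so the largest Fibonacci number not exceeding 363 is 233.

233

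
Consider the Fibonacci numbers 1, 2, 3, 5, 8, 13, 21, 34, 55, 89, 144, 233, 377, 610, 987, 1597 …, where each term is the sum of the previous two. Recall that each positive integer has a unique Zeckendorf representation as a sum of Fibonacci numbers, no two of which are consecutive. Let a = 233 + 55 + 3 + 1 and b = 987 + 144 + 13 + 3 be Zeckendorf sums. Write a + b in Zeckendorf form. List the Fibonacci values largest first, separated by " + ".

987 + 377 + 55 + 13 + 5 + 2

The two numbers are 292 and 1147, so their sum is 1439.
Repeatedly subtract the largest Fibonacci number that fits:
1439 − 987 = 452
452 − 377 = 75
75 − 55 = 20
20 − 13 = 7
7 − 5 = 2
2 − 2 = 0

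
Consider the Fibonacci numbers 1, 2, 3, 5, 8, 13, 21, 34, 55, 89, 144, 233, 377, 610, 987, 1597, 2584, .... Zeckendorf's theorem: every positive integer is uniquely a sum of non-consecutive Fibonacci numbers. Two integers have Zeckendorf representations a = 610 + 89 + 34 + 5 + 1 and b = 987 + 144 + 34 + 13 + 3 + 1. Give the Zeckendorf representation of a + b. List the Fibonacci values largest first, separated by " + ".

1597 + 233 + 89 + 2

The two numbers are 739 and 1182, so their sum is 1921.
1597 ≤ 1921 < 2584, so take 1597; remainder 324
233 ≤ 324 < 377, so take 233; remainder 91
89 ≤ 91 < 144, so take 89; remainder 2
2 ≤ 2 < 3, so take 2; remainder 0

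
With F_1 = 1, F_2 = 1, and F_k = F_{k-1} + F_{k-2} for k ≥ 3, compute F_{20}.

Iterating the recurrence up to F_{15} = 610 and F_{14} = 377:
F_{16} = F_{15} + F_{14} = 610 + 377 = 987
F_{17} = F_{16} + F_{15} = 987 + 610 = 1597
F_{18} = F_{17} + F_{16} = 1597 + 987 = 2584
F_{19} = F_{18} + F_{17} = 2584 + 1597 = 4181
F_{20} = F_{19} + F_{18} = 4181 + 2584 = 6765

6765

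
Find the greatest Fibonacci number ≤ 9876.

6765

6765 ≤ 9876 < 10946, so the largest Fibonacci number not exceeding 9876 is 6765.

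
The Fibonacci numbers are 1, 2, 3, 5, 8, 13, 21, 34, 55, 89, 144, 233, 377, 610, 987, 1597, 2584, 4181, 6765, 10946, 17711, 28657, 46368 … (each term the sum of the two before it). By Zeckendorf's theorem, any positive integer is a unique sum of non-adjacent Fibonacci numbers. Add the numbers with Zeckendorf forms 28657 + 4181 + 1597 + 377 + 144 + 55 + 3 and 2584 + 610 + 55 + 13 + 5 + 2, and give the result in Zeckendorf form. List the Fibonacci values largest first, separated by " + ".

The two numbers are 35014 and 3269, so their sum is 38283.
Greedy algorithm:
38283 − 28657 = 9626
9626 − 6765 = 2861
2861 − 2584 = 277
277 − 233 = 44
44 − 34 = 10
10 − 8 = 2
2 − 2 = 0

28657 + 6765 + 2584 + 233 + 34 + 8 + 2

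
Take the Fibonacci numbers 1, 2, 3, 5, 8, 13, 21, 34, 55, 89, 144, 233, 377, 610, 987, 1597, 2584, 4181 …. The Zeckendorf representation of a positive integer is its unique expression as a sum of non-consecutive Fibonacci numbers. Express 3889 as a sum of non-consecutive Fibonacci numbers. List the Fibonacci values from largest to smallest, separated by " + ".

2584 + 987 + 233 + 55 + 21 + 8 + 1

take 2584 (≤ 3889); 3889 − 2584 = 1305
take 987 (≤ 1305); 1305 − 987 = 318
take 233 (≤ 318); 318 − 233 = 85
take 55 (≤ 85); 85 − 55 = 30
take 21 (≤ 30); 30 − 21 = 9
take 8 (≤ 9); 9 − 8 = 1
take 1 (≤ 1); 1 − 1 = 0
So 3889 = 2584 + 987 + 233 + 55 + 21 + 8 + 1, with no two terms consecutive in the sequence.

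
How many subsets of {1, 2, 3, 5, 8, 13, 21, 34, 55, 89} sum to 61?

Starting from the Zeckendorf form and repeatedly splitting a term F_k into F_{k−1} + F_{k−2} (when neither is already used) reaches every representation.
61 = 55+5+1 = 55+3+2+1 = 34+21+5+1 = 34+21+3+2+1 = 34+13+8+5+1 = … (1 more), for 6 in all.

6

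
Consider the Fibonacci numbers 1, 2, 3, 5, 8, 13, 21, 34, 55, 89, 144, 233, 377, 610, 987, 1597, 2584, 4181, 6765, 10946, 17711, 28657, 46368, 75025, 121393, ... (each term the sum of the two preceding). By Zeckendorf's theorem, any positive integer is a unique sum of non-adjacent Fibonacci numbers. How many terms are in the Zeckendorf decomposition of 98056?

take 75025 (≤ 98056); 98056 − 75025 = 23031
take 17711 (≤ 23031); 23031 − 17711 = 5320
take 4181 (≤ 5320); 5320 − 4181 = 1139
take 987 (≤ 1139); 1139 − 987 = 152
take 144 (≤ 152); 152 − 144 = 8
take 8 (≤ 8); 8 − 8 = 0
98056 = 75025 + 17711 + 4181 + 987 + 144 + 8, which has 6 terms.

6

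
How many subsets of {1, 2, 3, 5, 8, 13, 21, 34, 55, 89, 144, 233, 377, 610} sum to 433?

Starting from the Zeckendorf form and repeatedly splitting a term F_k into F_{k−1} + F_{k−2} (when neither is already used) reaches every representation.
433 = 377+55+1 = 377+34+21+1 = 233+144+55+1 = 377+34+13+8+1 = 233+144+34+21+1 = … (6 more), for 11 in all.

11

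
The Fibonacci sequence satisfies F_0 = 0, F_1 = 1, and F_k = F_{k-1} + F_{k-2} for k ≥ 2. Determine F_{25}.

Iterating the recurrence up to F_{17} = 1597 and F_{16} = 987:
F_{18} = F_{17} + F_{16} = 1597 + 987 = 2584
F_{19} = F_{18} + F_{17} = 2584 + 1597 = 4181
F_{20} = F_{19} + F_{18} = 4181 + 2584 = 6765
F_{21} = F_{20} + F_{19} = 6765 + 4181 = 10946
F_{22} = F_{21} + F_{20} = 10946 + 6765 = 17711
F_{23} = F_{22} + F_{21} = 17711 + 10946 = 28657
F_{24} = F_{23} + F_{22} = 28657 + 17711 = 46368
F_{25} = F_{24} + F_{23} = 46368 + 28657 = 75025

75025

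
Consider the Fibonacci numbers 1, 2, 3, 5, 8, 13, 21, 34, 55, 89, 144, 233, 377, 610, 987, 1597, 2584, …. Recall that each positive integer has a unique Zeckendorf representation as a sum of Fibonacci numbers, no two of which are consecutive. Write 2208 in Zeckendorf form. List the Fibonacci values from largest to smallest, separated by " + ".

2208: greatest Fibonacci not exceeding it is 1597, leaving 611
611: greatest Fibonacci not exceeding it is 610, leaving 1
1: greatest Fibonacci not exceeding it is 1, leaving 0
So 2208 = 1597 + 610 + 1, with no two terms consecutive in the sequence.

1597 + 610 + 1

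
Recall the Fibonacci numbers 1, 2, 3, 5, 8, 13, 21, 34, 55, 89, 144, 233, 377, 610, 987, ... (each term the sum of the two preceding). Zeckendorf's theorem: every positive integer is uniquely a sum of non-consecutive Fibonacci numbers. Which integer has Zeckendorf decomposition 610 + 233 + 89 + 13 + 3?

948

610 + 233 + 89 + 13 + 3 = 948.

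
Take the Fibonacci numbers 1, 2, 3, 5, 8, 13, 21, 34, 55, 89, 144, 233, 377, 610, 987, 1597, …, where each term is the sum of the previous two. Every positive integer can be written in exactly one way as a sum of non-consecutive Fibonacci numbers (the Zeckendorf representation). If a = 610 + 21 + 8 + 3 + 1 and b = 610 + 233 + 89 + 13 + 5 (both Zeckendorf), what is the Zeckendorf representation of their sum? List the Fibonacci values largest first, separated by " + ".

The two numbers are 643 and 950, so their sum is 1593.
1593 − 987 = 606
606 − 377 = 229
229 − 144 = 85
85 − 55 = 30
30 − 21 = 9
9 − 8 = 1
1 − 1 = 0

987 + 377 + 144 + 55 + 21 + 8 + 1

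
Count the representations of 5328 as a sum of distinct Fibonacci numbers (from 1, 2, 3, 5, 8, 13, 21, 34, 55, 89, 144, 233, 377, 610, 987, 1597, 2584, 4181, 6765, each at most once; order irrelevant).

64

5328 = 4181+987+144+13+3 = 4181+987+144+13+2+1 = 4181+987+144+8+5+3 = 4181+987+89+55+13+3 = 4181+610+377+144+13+3 = … (59 more), for 64 in all.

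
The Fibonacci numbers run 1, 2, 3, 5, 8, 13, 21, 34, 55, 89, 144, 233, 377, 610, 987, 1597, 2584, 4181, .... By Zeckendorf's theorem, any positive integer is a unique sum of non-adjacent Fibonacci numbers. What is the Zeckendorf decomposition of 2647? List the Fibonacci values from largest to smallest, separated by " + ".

2647: greatest Fibonacci not exceeding it is 2584, leaving 63
63: greatest Fibonacci not exceeding it is 55, leaving 8
8: greatest Fibonacci not exceeding it is 8, leaving 0
So 2647 = 2584 + 55 + 8, with no two terms consecutive in the sequence.

2584 + 55 + 8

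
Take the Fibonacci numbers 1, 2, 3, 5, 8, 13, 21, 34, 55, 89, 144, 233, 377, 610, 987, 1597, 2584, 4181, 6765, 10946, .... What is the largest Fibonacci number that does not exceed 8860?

6765

6765 ≤ 8860 < 10946, so the largest Fibonacci number not exceeding 8860 is 6765.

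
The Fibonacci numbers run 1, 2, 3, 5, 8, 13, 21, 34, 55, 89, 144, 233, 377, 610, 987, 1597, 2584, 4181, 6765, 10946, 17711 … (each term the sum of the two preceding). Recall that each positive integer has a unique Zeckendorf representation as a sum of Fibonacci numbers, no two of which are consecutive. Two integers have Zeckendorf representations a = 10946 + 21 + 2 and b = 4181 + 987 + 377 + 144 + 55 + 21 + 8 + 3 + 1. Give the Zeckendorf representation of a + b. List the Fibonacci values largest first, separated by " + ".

The two numbers are 10969 and 5777, so their sum is 16746.
Repeatedly subtract the largest Fibonacci number that fits:
subtract 10946 from 16746: 5800 remains
subtract 4181 from 5800: 1619 remains
subtract 1597 from 1619: 22 remains
subtract 21 from 22: 1 remains
subtract 1 from 1: 0 remains

10946 + 4181 + 1597 + 21 + 1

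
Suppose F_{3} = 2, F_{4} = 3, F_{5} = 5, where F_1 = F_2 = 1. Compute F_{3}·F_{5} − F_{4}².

2·5 − 3² = 10 − 9 = 1. (Cassini's identity: F_{k−1}F_{k+1} − F_k² = (−1)^k.)

1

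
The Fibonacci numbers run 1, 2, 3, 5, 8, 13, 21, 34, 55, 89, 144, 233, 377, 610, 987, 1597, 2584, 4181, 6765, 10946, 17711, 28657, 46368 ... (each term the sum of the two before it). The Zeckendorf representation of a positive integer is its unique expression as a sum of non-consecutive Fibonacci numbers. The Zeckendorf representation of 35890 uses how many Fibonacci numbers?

35890 − 28657 = 7233
7233 − 6765 = 468
468 − 377 = 91
91 − 89 = 2
2 − 2 = 0
35890 = 28657 + 6765 + 377 + 89 + 2, which has 5 terms.

5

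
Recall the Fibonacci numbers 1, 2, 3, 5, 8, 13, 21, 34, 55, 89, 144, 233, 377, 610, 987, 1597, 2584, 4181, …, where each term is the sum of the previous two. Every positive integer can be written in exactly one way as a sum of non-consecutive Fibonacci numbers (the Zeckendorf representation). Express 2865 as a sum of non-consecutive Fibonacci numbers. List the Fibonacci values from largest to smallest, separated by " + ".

Repeatedly subtract the largest Fibonacci number that fits:
largest Fibonacci ≤ 2865 is 2584; 2865 − 2584 = 281
largest Fibonacci ≤ 281 is 233; 281 − 233 = 48
largest Fibonacci ≤ 48 is 34; 48 − 34 = 14
largest Fibonacci ≤ 14 is 13; 14 − 13 = 1
largest Fibonacci ≤ 1 is 1; 1 − 1 = 0
So 2865 = 2584 + 233 + 34 + 13 + 1, with no two terms consecutive in the sequence.

2584 + 233 + 34 + 13 + 1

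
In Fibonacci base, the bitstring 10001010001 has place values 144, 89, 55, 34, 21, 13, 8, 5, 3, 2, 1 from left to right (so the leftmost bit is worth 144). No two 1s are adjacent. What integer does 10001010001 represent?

174

Summing the place values of the 1 bits: 144 + 21 + 8 + 1 = 174.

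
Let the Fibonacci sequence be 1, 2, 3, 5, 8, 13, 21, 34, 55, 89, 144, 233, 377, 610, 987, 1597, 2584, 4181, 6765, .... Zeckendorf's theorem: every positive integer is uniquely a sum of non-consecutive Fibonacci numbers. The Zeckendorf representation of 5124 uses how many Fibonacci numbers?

Greedily peel off the largest Fibonacci term at each step:
subtract 4181 from 5124: 943 remains
subtract 610 from 943: 333 remains
subtract 233 from 333: 100 remains
subtract 89 from 100: 11 remains
subtract 8 from 11: 3 remains
subtract 3 from 3: 0 remains
5124 = 4181 + 610 + 233 + 89 + 8 + 3, which has 6 terms.

6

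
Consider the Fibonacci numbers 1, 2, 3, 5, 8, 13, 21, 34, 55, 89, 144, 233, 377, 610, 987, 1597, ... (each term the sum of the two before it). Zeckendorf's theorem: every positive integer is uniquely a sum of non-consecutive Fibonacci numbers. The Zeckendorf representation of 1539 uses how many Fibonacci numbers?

6

987 ≤ 1539 < 1597, so take 987; remainder 552
377 ≤ 552 < 610, so take 377; remainder 175
144 ≤ 175 < 233, so take 144; remainder 31
21 ≤ 31 < 34, so take 21; remainder 10
8 ≤ 10 < 13, so take 8; remainder 2
2 ≤ 2 < 3, so take 2; remainder 0
1539 = 987 + 377 + 144 + 21 + 8 + 2, which has 6 terms.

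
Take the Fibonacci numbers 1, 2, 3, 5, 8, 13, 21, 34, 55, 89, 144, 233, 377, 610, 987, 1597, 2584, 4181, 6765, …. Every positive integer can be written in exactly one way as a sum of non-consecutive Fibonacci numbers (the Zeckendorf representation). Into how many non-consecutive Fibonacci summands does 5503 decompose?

5503 − 4181 = 1322
1322 − 987 = 335
335 − 233 = 102
102 − 89 = 13
13 − 13 = 0
5503 = 4181 + 987 + 233 + 89 + 13, which has 5 terms.

5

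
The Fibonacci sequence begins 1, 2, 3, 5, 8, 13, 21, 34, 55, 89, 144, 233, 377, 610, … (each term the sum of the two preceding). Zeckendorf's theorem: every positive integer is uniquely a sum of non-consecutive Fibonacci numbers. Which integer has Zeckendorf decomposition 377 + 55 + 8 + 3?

377 + 55 + 8 + 3 = 443.

443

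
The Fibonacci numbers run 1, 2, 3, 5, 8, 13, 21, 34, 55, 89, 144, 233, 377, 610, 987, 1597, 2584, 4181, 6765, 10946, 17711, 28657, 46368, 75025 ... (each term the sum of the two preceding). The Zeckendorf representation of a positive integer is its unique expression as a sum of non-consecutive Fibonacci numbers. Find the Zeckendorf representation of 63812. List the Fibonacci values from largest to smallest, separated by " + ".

46368 + 10946 + 4181 + 1597 + 610 + 89 + 21

Repeatedly subtract the largest Fibonacci number that fits:
63812: greatest Fibonacci not exceeding it is 46368, leaving 17444
17444: greatest Fibonacci not exceeding it is 10946, leaving 6498
6498: greatest Fibonacci not exceeding it is 4181, leaving 2317
2317: greatest Fibonacci not exceeding it is 1597, leaving 720
720: greatest Fibonacci not exceeding it is 610, leaving 110
110: greatest Fibonacci not exceeding it is 89, leaving 21
21: greatest Fibonacci not exceeding it is 21, leaving 0
So 63812 = 46368 + 10946 + 4181 + 1597 + 610 + 89 + 21, with no two terms consecutive in the sequence.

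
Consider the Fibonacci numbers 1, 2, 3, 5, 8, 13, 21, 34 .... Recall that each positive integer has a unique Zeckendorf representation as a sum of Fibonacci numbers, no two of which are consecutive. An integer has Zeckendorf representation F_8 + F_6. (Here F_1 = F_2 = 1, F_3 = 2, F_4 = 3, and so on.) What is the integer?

29

F_8 + F_6 = 21 + 8 = 29.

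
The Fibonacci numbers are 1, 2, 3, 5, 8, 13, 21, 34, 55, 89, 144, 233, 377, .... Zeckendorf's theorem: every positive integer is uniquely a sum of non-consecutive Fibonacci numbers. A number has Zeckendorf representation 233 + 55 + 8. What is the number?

296

233 + 55 + 8 = 296.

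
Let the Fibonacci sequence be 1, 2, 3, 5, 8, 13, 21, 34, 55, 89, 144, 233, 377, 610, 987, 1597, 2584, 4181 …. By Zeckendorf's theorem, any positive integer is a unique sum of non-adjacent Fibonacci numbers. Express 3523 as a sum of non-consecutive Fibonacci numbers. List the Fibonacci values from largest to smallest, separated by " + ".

2584 + 610 + 233 + 89 + 5 + 2

Greedily peel off the largest Fibonacci term at each step:
2584 ≤ 3523 < 4181, so take 2584; remainder 939
610 ≤ 939 < 987, so take 610; remainder 329
233 ≤ 329 < 377, so take 233; remainder 96
89 ≤ 96 < 144, so take 89; remainder 7
5 ≤ 7 < 8, so take 5; remainder 2
2 ≤ 2 < 3, so take 2; remainder 0
So 3523 = 2584 + 610 + 233 + 89 + 5 + 2, with no two terms consecutive in the sequence.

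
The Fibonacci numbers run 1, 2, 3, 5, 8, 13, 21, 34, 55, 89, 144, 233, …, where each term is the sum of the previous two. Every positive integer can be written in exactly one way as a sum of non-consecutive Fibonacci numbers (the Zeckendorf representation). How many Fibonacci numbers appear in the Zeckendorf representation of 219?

5

take 144 (≤ 219); 219 − 144 = 75
take 55 (≤ 75); 75 − 55 = 20
take 13 (≤ 20); 20 − 13 = 7
take 5 (≤ 7); 7 − 5 = 2
take 2 (≤ 2); 2 − 2 = 0
219 = 144 + 55 + 13 + 5 + 2, which has 5 terms.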